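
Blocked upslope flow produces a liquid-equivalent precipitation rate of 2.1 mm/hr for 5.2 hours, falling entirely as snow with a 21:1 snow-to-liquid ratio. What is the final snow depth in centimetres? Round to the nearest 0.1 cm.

snow depth ≈ 22.9 cm

Liquid-equivalent depth = 2.1 × 5.2 = 10.92 mm.
Snow depth = 10.92 mm × 21 = 229.32 mm = 22.9 cm.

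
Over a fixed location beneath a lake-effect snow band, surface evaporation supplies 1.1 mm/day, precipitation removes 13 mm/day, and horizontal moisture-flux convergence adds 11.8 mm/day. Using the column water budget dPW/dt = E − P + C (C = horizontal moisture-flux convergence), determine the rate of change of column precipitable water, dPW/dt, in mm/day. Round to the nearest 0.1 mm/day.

dPW/dt ≈ -0.1 mm/day

dPW/dt = E − P + C = 1.1 − 13 + (11.8) = -0.1 mm/day.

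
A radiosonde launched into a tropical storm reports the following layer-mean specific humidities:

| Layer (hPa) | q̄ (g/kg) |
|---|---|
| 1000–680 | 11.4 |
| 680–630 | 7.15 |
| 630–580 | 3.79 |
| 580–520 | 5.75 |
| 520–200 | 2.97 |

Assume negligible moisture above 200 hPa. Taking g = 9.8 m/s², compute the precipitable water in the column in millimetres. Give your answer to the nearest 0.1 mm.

PW ≈ 56.0 mm

Precipitable water is the column-integrated vapour mass per unit area: PW = (1/g) Σ q̄ Δp, with q in kg/kg and Δp in Pa (1 kg/m² of water = 1 mm).
Layer 1000–680 hPa: Δp = 320 hPa = 32000 Pa, q̄ = 0.0114 kg/kg → 0.0114 × 32000 / 9.8 = 37.22 mm
Layer 680–630 hPa: Δp = 50 hPa = 5000 Pa, q̄ = 0.00715 kg/kg → 0.00715 × 5000 / 9.8 = 3.65 mm
Layer 630–580 hPa: Δp = 50 hPa = 5000 Pa, q̄ = 0.00379 kg/kg → 0.00379 × 5000 / 9.8 = 1.93 mm
Layer 580–520 hPa: Δp = 60 hPa = 6000 Pa, q̄ = 0.00575 kg/kg → 0.00575 × 6000 / 9.8 = 3.52 mm
Layer 520–200 hPa: Δp = 320 hPa = 32000 Pa, q̄ = 0.00297 kg/kg → 0.00297 × 32000 / 9.8 = 9.70 mm
PW = 37.22 + 3.65 + 1.93 + 3.52 + 9.70 = 56.02 ≈ 56.0 mm.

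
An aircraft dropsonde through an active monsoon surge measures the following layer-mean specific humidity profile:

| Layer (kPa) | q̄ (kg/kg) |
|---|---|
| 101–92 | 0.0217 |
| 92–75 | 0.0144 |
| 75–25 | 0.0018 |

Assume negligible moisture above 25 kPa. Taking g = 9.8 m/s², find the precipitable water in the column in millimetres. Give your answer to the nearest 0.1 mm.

Precipitable water is the column-integrated vapour mass per unit area: PW = (1/g) Σ q̄ Δp, with q in kg/kg and Δp in Pa (1 kg/m² of water = 1 mm).
Layer 101–92 kPa: Δp = 90 hPa = 9000 Pa, q̄ = 0.0217 kg/kg → 0.0217 × 9000 / 9.8 = 19.93 mm
Layer 92–75 kPa: Δp = 170 hPa = 17000 Pa, q̄ = 0.0144 kg/kg → 0.0144 × 17000 / 9.8 = 24.98 mm
Layer 75–25 kPa: Δp = 500 hPa = 50000 Pa, q̄ = 0.0018 kg/kg → 0.0018 × 50000 / 9.8 = 9.18 mm
PW = 19.93 + 24.98 + 9.18 = 54.09 ≈ 54.1 mm.

PW ≈ 54.1 mm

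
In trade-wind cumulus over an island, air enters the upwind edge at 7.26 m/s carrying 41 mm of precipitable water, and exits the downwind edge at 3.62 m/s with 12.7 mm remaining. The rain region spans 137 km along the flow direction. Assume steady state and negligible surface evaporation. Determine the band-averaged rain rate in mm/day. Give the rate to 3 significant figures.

R ≈ 159 mm/day

Column moisture flux per unit crosswind length is F = V × PW.
Inflow: F_in = 7.26 × 41 = 297.66 mm·m/s
Outflow: F_out = 3.62 × 12.7 = 45.974 mm·m/s
Steady-state rate R = (F_in − F_out)/L = (297.66 − 45.974) / 137000 m = 1.837e-03 mm/s.
R = 1.837e-03 × 3600 × 24 = 159 mm/day.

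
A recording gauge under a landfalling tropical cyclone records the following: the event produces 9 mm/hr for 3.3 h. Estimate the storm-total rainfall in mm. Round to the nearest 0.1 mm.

total ≈ 29.7 mm

Total = Σ Rᵢ Δtᵢ = 9 × 3.3
      = 29.7 = 29.7 mm.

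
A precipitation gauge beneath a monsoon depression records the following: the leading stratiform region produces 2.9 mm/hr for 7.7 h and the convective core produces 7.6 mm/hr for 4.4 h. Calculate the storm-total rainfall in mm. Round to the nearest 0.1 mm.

total ≈ 55.8 mm

Total = Σ Rᵢ Δtᵢ = 2.9 × 7.7 + 7.6 × 4.4
      = 22.33 + 33.44 = 55.8 mm.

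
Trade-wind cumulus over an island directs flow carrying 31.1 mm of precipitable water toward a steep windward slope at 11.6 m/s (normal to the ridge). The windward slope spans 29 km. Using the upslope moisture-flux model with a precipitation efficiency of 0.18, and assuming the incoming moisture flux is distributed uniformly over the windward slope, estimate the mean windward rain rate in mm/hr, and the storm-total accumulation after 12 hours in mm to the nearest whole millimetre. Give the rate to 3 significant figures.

Incoming column moisture flux per unit ridge length: F = V × PW = 11.6 × 31.1 = 360.76 mm·m/s.
Spread over the 29 km slope with efficiency ε = 0.18: R = ε·F/W = 0.18 × 360.76 / 29000 m = 2.239e-03 mm/s.
R = 2.239e-03 × 3600 = 8.06 mm/hr.
Over 12 h: total = 8.06 × 12 = 96.72 ≈ 97 mm.

R ≈ 8.06 mm/hr; total ≈ 97 mm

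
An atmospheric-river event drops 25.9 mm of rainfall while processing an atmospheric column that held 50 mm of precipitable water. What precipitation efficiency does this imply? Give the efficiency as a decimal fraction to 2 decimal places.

ε = rainfall / PW = 25.9 / 50 = 0.52.

ε ≈ 0.52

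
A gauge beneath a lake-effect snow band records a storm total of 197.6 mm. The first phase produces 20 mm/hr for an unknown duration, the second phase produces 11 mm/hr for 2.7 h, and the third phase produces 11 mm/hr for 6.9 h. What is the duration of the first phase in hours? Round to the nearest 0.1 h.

Known phases: 11 × 2.7 + 11 × 6.9 = 29.7 + 75.9 = 105.6 mm.
Remaining depth = 197.6 − 105.6 = 92 mm.
Duration = 92 / 20 = 4.6 h.

duration ≈ 4.6 h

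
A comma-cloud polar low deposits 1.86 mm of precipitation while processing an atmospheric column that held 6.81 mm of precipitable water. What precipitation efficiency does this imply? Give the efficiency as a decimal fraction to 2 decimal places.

ε ≈ 0.27

ε = precipitation / PW = 1.86 / 6.81 = 0.27.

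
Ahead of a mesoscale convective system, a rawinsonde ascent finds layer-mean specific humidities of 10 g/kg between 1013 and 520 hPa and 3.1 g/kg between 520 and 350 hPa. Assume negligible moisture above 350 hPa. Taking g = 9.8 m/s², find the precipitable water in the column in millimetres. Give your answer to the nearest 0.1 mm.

PW ≈ 55.7 mm

Precipitable water is the column-integrated vapour mass per unit area: PW = (1/g) Σ q̄ Δp, with q in kg/kg and Δp in Pa (1 kg/m² of water = 1 mm).
Layer 1013–520 hPa: Δp = 493 hPa = 49300 Pa, q̄ = 0.01 kg/kg → 0.01 × 49300 / 9.8 = 50.31 mm
Layer 520–350 hPa: Δp = 170 hPa = 17000 Pa, q̄ = 0.0031 kg/kg → 0.0031 × 17000 / 9.8 = 5.38 mm
PW = 50.31 + 5.38 = 55.69 ≈ 55.7 mm.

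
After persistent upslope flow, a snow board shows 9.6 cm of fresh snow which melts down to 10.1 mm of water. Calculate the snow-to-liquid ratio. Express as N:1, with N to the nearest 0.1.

Ratio = snow depth / SWE = 96 mm / 10.1 mm = 9.5, i.e. 9.5:1.

ratio ≈ 9.5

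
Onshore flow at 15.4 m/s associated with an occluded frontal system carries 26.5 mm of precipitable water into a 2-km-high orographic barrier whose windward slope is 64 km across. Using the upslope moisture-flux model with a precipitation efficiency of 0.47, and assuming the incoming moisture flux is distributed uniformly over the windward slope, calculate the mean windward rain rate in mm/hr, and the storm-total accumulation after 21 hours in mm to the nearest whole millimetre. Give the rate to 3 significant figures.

R ≈ 10.8 mm/hr; total ≈ 227 mm

Incoming column moisture flux per unit ridge length: F = V × PW = 15.4 × 26.5 = 408.1 mm·m/s.
Spread over the 64 km slope with efficiency ε = 0.47: R = ε·F/W = 0.47 × 408.1 / 64000 m = 2.997e-03 mm/s.
R = 2.997e-03 × 3600 = 10.8 mm/hr.
Over 21 h: total = 10.8 × 21 = 226.8 ≈ 227 mm.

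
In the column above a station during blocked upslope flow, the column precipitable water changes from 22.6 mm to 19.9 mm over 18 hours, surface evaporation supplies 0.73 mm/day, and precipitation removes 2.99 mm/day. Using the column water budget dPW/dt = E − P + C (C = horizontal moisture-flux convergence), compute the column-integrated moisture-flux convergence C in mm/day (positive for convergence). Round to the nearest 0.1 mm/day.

dPW/dt = (19.9 − 22.6) mm / (18/24 day) = -3.600 mm/day.
C = dPW/dt − E + P = (-3.600) − 0.73 + 2.99 = -1.3 mm/day.

C ≈ -1.3 mm/day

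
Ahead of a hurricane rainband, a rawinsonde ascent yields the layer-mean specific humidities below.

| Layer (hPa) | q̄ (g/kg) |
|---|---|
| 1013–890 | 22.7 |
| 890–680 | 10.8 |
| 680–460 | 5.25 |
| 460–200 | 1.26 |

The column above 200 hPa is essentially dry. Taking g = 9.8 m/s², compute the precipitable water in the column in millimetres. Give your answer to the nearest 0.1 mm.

Precipitable water is the column-integrated vapour mass per unit area: PW = (1/g) Σ q̄ Δp, with q in kg/kg and Δp in Pa (1 kg/m² of water = 1 mm).
Layer 1013–890 hPa: Δp = 123 hPa = 12300 Pa, q̄ = 0.0227 kg/kg → 0.0227 × 12300 / 9.8 = 28.49 mm
Layer 890–680 hPa: Δp = 210 hPa = 21000 Pa, q̄ = 0.0108 kg/kg → 0.0108 × 21000 / 9.8 = 23.14 mm
Layer 680–460 hPa: Δp = 220 hPa = 22000 Pa, q̄ = 0.00525 kg/kg → 0.00525 × 22000 / 9.8 = 11.79 mm
Layer 460–200 hPa: Δp = 260 hPa = 26000 Pa, q̄ = 0.00126 kg/kg → 0.00126 × 26000 / 9.8 = 3.34 mm
PW = 28.49 + 23.14 + 11.79 + 3.34 = 66.76 ≈ 66.8 mm.

PW ≈ 66.8 mm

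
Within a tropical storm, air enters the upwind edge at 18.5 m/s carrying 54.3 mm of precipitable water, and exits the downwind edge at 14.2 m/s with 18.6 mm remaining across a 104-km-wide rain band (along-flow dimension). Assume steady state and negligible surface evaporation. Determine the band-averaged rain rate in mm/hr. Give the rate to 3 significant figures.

Column moisture flux per unit crosswind length is F = V × PW.
Inflow: F_in = 18.5 × 54.3 = 1004.55 mm·m/s
Outflow: F_out = 14.2 × 18.6 = 264.12 mm·m/s
Steady-state rate R = (F_in − F_out)/L = (1004.55 − 264.12) / 104000 m = 7.120e-03 mm/s.
R = 7.120e-03 × 3600 = 25.6 mm/hr.

R ≈ 25.6 mm/hr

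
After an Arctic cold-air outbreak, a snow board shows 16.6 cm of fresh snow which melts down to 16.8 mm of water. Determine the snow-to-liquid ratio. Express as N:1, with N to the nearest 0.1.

Ratio = snow depth / SWE = 166 mm / 16.8 mm = 9.9, i.e. 9.9:1.

ratio ≈ 9.9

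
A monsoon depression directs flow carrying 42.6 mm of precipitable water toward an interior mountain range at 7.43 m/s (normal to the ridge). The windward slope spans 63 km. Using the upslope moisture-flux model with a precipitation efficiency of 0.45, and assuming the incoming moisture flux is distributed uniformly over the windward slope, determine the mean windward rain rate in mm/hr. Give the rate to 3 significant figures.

R ≈ 8.14 mm/hr

Incoming column moisture flux per unit ridge length: F = V × PW = 7.43 × 42.6 = 316.518 mm·m/s.
Spread over the 63 km slope with efficiency ε = 0.45: R = ε·F/W = 0.45 × 316.518 / 63000 m = 2.261e-03 mm/s.
R = 2.261e-03 × 3600 = 8.14 mm/hr.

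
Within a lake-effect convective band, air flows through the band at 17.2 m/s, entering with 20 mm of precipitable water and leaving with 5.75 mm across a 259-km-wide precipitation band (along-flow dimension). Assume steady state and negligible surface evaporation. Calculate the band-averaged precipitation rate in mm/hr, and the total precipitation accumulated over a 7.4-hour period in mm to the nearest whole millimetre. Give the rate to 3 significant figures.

Column moisture flux per unit crosswind length is F = V × PW.
Inflow: F_in = 17.2 × 20 = 344 mm·m/s
Outflow: F_out = 17.2 × 5.75 = 98.9 mm·m/s
Steady-state rate R = (F_in − F_out)/L = (344 − 98.9) / 259000 m = 9.463e-04 mm/s.
R = 9.463e-04 × 3600 = 3.41 mm/hr.
Over 7.4 h: total = 3.41 × 7.4 = 25.234 ≈ 25 mm.

R ≈ 3.41 mm/hr; total ≈ 25 mm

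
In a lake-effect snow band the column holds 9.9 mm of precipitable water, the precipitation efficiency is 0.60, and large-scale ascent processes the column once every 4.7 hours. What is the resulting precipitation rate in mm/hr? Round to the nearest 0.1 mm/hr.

R ≈ 1.3 mm/hr

Each overturning extracts ε × PW = 0.60 × 9.9 = 5.94 mm.
Rate = ε·PW / τ = 5.94 / 4.7 h = 1.3 mm/hr.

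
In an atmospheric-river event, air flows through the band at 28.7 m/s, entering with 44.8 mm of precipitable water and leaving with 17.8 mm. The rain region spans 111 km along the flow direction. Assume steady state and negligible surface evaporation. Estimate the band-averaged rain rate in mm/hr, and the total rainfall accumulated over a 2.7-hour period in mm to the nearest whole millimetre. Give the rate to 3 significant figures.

R ≈ 25.1 mm/hr; total ≈ 68 mm

Column moisture flux per unit crosswind length is F = V × PW.
Inflow: F_in = 28.7 × 44.8 = 1285.76 mm·m/s
Outflow: F_out = 28.7 × 17.8 = 510.86 mm·m/s
Steady-state rate R = (F_in − F_out)/L = (1285.76 − 510.86) / 111000 m = 6.981e-03 mm/s.
R = 6.981e-03 × 3600 = 25.1 mm/hr.
Over 2.7 h: total = 25.1 × 2.7 = 67.77 ≈ 68 mm.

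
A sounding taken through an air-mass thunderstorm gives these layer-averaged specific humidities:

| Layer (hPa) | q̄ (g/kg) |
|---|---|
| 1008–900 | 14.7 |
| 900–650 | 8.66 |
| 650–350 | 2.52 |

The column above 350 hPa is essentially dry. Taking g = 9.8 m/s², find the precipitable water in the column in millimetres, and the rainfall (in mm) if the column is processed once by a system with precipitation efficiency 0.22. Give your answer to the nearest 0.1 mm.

PW ≈ 46.0 mm; rainfall ≈ 10.1 mm

Precipitable water is the column-integrated vapour mass per unit area: PW = (1/g) Σ q̄ Δp, with q in kg/kg and Δp in Pa (1 kg/m² of water = 1 mm).
Layer 1008–900 hPa: Δp = 108 hPa = 10800 Pa, q̄ = 0.0147 kg/kg → 0.0147 × 10800 / 9.8 = 16.20 mm
Layer 900–650 hPa: Δp = 250 hPa = 25000 Pa, q̄ = 0.00866 kg/kg → 0.00866 × 25000 / 9.8 = 22.09 mm
Layer 650–350 hPa: Δp = 300 hPa = 30000 Pa, q̄ = 0.00252 kg/kg → 0.00252 × 30000 / 9.8 = 7.71 mm
PW = 16.20 + 22.09 + 7.71 = 46.00 ≈ 46.0 mm.
Rainfall = ε × PW = 0.22 × 46.0 = 10.1 mm.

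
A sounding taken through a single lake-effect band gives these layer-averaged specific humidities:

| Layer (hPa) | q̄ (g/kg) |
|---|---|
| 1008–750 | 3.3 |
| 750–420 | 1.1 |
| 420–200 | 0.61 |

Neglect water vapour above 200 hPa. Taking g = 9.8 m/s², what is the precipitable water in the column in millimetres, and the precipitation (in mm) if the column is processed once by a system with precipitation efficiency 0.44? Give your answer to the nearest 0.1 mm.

Precipitable water is the column-integrated vapour mass per unit area: PW = (1/g) Σ q̄ Δp, with q in kg/kg and Δp in Pa (1 kg/m² of water = 1 mm).
Layer 1008–750 hPa: Δp = 258 hPa = 25800 Pa, q̄ = 0.0033 kg/kg → 0.0033 × 25800 / 9.8 = 8.69 mm
Layer 750–420 hPa: Δp = 330 hPa = 33000 Pa, q̄ = 0.0011 kg/kg → 0.0011 × 33000 / 9.8 = 3.70 mm
Layer 420–200 hPa: Δp = 220 hPa = 22000 Pa, q̄ = 0.00061 kg/kg → 0.00061 × 22000 / 9.8 = 1.37 mm
PW = 8.69 + 3.70 + 1.37 = 13.76 ≈ 13.8 mm.
Precipitation = ε × PW = 0.44 × 13.8 = 6.1 mm.

PW ≈ 13.8 mm; precipitation ≈ 6.1 mm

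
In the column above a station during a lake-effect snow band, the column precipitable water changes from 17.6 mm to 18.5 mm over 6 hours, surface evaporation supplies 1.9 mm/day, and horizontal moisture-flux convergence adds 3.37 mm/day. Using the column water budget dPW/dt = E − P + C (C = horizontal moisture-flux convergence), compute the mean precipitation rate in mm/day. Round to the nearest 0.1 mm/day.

P ≈ 1.7 mm/day

dPW/dt = (18.5 − 17.6) mm / (6/24 day) = +3.600 mm/day.
P = E + C − dPW/dt = 1.9 + (3.37) − (+3.600) = 1.7 mm/day.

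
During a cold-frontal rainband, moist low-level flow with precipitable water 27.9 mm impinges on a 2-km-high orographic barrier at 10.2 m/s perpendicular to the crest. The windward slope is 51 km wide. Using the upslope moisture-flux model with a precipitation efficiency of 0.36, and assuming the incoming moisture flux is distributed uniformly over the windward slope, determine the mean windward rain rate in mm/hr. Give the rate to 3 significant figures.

R ≈ 7.23 mm/hr

Incoming column moisture flux per unit ridge length: F = V × PW = 10.2 × 27.9 = 284.58 mm·m/s.
Spread over the 51 km slope with efficiency ε = 0.36: R = ε·F/W = 0.36 × 284.58 / 51000 m = 2.009e-03 mm/s.
R = 2.009e-03 × 3600 = 7.23 mm/hr.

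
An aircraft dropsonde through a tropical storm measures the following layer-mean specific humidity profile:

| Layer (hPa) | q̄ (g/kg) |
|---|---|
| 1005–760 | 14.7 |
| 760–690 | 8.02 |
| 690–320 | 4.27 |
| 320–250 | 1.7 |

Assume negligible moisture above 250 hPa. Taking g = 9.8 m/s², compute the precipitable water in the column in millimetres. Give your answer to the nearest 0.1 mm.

Precipitable water is the column-integrated vapour mass per unit area: PW = (1/g) Σ q̄ Δp, with q in kg/kg and Δp in Pa (1 kg/m² of water = 1 mm).
Layer 1005–760 hPa: Δp = 245 hPa = 24500 Pa, q̄ = 0.0147 kg/kg → 0.0147 × 24500 / 9.8 = 36.75 mm
Layer 760–690 hPa: Δp = 70 hPa = 7000 Pa, q̄ = 0.00802 kg/kg → 0.00802 × 7000 / 9.8 = 5.73 mm
Layer 690–320 hPa: Δp = 370 hPa = 37000 Pa, q̄ = 0.00427 kg/kg → 0.00427 × 37000 / 9.8 = 16.12 mm
Layer 320–250 hPa: Δp = 70 hPa = 7000 Pa, q̄ = 0.0017 kg/kg → 0.0017 × 7000 / 9.8 = 1.21 mm
PW = 36.75 + 5.73 + 16.12 + 1.21 = 59.81 ≈ 59.8 mm.

PW ≈ 59.8 mm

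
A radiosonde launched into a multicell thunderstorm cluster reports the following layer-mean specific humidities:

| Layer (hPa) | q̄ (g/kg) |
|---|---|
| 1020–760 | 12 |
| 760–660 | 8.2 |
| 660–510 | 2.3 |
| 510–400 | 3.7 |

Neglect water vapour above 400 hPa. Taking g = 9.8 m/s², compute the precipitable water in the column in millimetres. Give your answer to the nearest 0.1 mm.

Precipitable water is the column-integrated vapour mass per unit area: PW = (1/g) Σ q̄ Δp, with q in kg/kg and Δp in Pa (1 kg/m² of water = 1 mm).
Layer 1020–760 hPa: Δp = 260 hPa = 26000 Pa, q̄ = 0.012 kg/kg → 0.012 × 26000 / 9.8 = 31.84 mm
Layer 760–660 hPa: Δp = 100 hPa = 10000 Pa, q̄ = 0.0082 kg/kg → 0.0082 × 10000 / 9.8 = 8.37 mm
Layer 660–510 hPa: Δp = 150 hPa = 15000 Pa, q̄ = 0.0023 kg/kg → 0.0023 × 15000 / 9.8 = 3.52 mm
Layer 510–400 hPa: Δp = 110 hPa = 11000 Pa, q̄ = 0.0037 kg/kg → 0.0037 × 11000 / 9.8 = 4.15 mm
PW = 31.84 + 8.37 + 3.52 + 4.15 = 47.88 ≈ 47.9 mm.

PW ≈ 47.9 mm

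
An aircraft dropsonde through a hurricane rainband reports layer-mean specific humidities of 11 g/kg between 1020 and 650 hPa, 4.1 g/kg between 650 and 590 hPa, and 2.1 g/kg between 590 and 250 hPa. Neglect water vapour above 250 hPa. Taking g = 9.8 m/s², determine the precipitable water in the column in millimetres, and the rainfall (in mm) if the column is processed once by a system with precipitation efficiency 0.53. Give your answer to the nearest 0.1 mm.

Precipitable water is the column-integrated vapour mass per unit area: PW = (1/g) Σ q̄ Δp, with q in kg/kg and Δp in Pa (1 kg/m² of water = 1 mm).
Layer 1020–650 hPa: Δp = 370 hPa = 37000 Pa, q̄ = 0.011 kg/kg → 0.011 × 37000 / 9.8 = 41.53 mm
Layer 650–590 hPa: Δp = 60 hPa = 6000 Pa, q̄ = 0.0041 kg/kg → 0.0041 × 6000 / 9.8 = 2.51 mm
Layer 590–250 hPa: Δp = 340 hPa = 34000 Pa, q̄ = 0.0021 kg/kg → 0.0021 × 34000 / 9.8 = 7.29 mm
PW = 41.53 + 2.51 + 7.29 = 51.33 ≈ 51.3 mm.
Rainfall = ε × PW = 0.53 × 51.3 = 27.2 mm.

PW ≈ 51.3 mm; rainfall ≈ 27.2 mm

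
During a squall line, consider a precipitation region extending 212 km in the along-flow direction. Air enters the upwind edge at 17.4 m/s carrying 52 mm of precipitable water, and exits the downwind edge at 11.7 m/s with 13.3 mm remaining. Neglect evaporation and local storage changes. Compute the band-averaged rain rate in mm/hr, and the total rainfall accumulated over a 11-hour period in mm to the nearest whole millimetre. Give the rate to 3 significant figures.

R ≈ 12.7 mm/hr; total ≈ 140 mm

Column moisture flux per unit crosswind length is F = V × PW.
Inflow: F_in = 17.4 × 52 = 904.8 mm·m/s
Outflow: F_out = 11.7 × 13.3 = 155.61 mm·m/s
Steady-state rate R = (F_in − F_out)/L = (904.8 − 155.61) / 212000 m = 3.534e-03 mm/s.
R = 3.534e-03 × 3600 = 12.7 mm/hr.
Over 11 h: total = 12.7 × 11 = 139.7 ≈ 140 mm.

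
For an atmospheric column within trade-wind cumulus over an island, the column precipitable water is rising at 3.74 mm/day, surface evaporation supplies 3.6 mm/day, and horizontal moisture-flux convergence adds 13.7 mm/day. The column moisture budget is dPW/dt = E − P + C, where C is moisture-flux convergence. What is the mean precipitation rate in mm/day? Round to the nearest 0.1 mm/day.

dPW/dt = +3.74 mm/day.
P = E + C − dPW/dt = 3.6 + (13.7) − (+3.74) = 13.6 mm/day.

P ≈ 13.6 mm/day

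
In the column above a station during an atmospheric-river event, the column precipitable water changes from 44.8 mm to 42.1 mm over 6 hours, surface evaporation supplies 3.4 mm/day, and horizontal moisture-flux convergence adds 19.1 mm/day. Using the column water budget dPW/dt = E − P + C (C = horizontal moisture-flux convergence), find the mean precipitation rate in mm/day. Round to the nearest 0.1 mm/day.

P ≈ 33.3 mm/day

dPW/dt = (42.1 − 44.8) mm / (6/24 day) = -10.800 mm/day.
P = E + C − dPW/dt = 3.4 + (19.1) − (-10.800) = 33.3 mm/day.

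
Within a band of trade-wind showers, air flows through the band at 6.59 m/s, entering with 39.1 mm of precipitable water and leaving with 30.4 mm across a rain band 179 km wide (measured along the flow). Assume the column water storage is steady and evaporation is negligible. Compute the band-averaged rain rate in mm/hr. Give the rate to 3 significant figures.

R ≈ 1.15 mm/hr

Column moisture flux per unit crosswind length is F = V × PW.
Inflow: F_in = 6.59 × 39.1 = 257.669 mm·m/s
Outflow: F_out = 6.59 × 30.4 = 200.336 mm·m/s
Steady-state rate R = (F_in − F_out)/L = (257.669 − 200.336) / 179000 m = 3.203e-04 mm/s.
R = 3.203e-04 × 3600 = 1.15 mm/hr.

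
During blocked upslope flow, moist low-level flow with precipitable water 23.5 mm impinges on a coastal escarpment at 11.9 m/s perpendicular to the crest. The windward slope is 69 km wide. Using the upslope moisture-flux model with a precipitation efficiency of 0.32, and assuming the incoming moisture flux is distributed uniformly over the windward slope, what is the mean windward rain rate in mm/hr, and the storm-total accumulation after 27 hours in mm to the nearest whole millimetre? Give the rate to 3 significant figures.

R ≈ 4.67 mm/hr; total ≈ 126 mm

Incoming column moisture flux per unit ridge length: F = V × PW = 11.9 × 23.5 = 279.65 mm·m/s.
Spread over the 69 km slope with efficiency ε = 0.32: R = ε·F/W = 0.32 × 279.65 / 69000 m = 1.297e-03 mm/s.
R = 1.297e-03 × 3600 = 4.67 mm/hr.
Over 27 h: total = 4.67 × 27 = 126.09 ≈ 126 mm.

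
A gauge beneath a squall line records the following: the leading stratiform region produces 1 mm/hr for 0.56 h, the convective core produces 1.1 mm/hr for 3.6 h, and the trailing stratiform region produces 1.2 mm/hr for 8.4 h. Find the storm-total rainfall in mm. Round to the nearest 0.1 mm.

Total = Σ Rᵢ Δtᵢ = 1 × 0.56 + 1.1 × 3.6 + 1.2 × 8.4
      = 0.56 + 3.96 + 10.08 = 14.6 mm.

total ≈ 14.6 mm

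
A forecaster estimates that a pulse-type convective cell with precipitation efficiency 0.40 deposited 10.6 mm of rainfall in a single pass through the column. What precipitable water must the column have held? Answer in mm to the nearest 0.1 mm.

PW ≈ 26.5 mm

PW = rainfall / ε = 10.6 / 0.40 = 26.5 mm.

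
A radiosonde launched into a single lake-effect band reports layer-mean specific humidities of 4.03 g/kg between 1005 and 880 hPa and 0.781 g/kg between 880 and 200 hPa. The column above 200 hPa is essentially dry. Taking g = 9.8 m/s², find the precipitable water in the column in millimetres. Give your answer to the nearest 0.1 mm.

Precipitable water is the column-integrated vapour mass per unit area: PW = (1/g) Σ q̄ Δp, with q in kg/kg and Δp in Pa (1 kg/m² of water = 1 mm).
Layer 1005–880 hPa: Δp = 125 hPa = 12500 Pa, q̄ = 0.00403 kg/kg → 0.00403 × 12500 / 9.8 = 5.14 mm
Layer 880–200 hPa: Δp = 680 hPa = 68000 Pa, q̄ = 0.000781 kg/kg → 0.000781 × 68000 / 9.8 = 5.42 mm
PW = 5.14 + 5.42 = 10.56 ≈ 10.6 mm.

PW ≈ 10.6 mm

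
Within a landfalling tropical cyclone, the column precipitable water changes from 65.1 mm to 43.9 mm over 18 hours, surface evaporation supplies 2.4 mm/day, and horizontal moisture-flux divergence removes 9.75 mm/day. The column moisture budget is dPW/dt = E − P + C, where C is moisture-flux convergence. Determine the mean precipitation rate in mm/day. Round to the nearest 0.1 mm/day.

dPW/dt = (43.9 − 65.1) mm / (18/24 day) = -28.267 mm/day.
P = E + C − dPW/dt = 2.4 + (-9.75) − (-28.267) = 20.9 mm/day.

P ≈ 20.9 mm/day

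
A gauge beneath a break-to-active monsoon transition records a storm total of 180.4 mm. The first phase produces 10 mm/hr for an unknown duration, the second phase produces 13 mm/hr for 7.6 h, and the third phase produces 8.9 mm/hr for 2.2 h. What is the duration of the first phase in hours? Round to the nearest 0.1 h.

Known phases: 13 × 7.6 + 8.9 × 2.2 = 98.8 + 19.58 = 118.38 mm.
Remaining depth = 180.4 − 118.38 = 62.02 mm.
Duration = 62.02 / 10 = 6.2 h.

duration ≈ 6.2 h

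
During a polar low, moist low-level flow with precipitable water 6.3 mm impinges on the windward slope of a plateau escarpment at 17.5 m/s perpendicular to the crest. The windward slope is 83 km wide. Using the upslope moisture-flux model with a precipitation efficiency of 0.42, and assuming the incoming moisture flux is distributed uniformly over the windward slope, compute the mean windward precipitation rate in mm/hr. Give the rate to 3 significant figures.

Incoming column moisture flux per unit ridge length: F = V × PW = 17.5 × 6.3 = 110.25 mm·m/s.
Spread over the 83 km slope with efficiency ε = 0.42: R = ε·F/W = 0.42 × 110.25 / 83000 m = 5.579e-04 mm/s.
R = 5.579e-04 × 3600 = 2.01 mm/hr.

R ≈ 2.01 mm/hr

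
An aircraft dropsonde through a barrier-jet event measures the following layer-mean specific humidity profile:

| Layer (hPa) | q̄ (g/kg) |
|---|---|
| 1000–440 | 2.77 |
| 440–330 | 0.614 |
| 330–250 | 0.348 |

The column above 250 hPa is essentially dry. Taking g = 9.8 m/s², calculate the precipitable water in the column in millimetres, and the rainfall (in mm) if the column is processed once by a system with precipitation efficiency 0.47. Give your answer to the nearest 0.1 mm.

Precipitable water is the column-integrated vapour mass per unit area: PW = (1/g) Σ q̄ Δp, with q in kg/kg and Δp in Pa (1 kg/m² of water = 1 mm).
Layer 1000–440 hPa: Δp = 560 hPa = 56000 Pa, q̄ = 0.00277 kg/kg → 0.00277 × 56000 / 9.8 = 15.83 mm
Layer 440–330 hPa: Δp = 110 hPa = 11000 Pa, q̄ = 0.000614 kg/kg → 0.000614 × 11000 / 9.8 = 0.69 mm
Layer 330–250 hPa: Δp = 80 hPa = 8000 Pa, q̄ = 0.000348 kg/kg → 0.000348 × 8000 / 9.8 = 0.28 mm
PW = 15.83 + 0.69 + 0.28 = 16.80 ≈ 16.8 mm.
Rainfall = ε × PW = 0.47 × 16.8 = 7.9 mm.

PW ≈ 16.8 mm; rainfall ≈ 7.9 mm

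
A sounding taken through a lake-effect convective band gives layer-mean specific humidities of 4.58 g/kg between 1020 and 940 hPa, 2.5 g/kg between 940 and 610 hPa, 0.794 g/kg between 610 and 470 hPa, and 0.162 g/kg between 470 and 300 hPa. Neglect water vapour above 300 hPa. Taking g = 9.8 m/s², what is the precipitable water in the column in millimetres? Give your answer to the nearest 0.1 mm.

PW ≈ 13.6 mm

Precipitable water is the column-integrated vapour mass per unit area: PW = (1/g) Σ q̄ Δp, with q in kg/kg and Δp in Pa (1 kg/m² of water = 1 mm).
Layer 1020–940 hPa: Δp = 80 hPa = 8000 Pa, q̄ = 0.00458 kg/kg → 0.00458 × 8000 / 9.8 = 3.74 mm
Layer 940–610 hPa: Δp = 330 hPa = 33000 Pa, q̄ = 0.0025 kg/kg → 0.0025 × 33000 / 9.8 = 8.42 mm
Layer 610–470 hPa: Δp = 140 hPa = 14000 Pa, q̄ = 0.000794 kg/kg → 0.000794 × 14000 / 9.8 = 1.13 mm
Layer 470–300 hPa: Δp = 170 hPa = 17000 Pa, q̄ = 0.000162 kg/kg → 0.000162 × 17000 / 9.8 = 0.28 mm
PW = 3.74 + 8.42 + 1.13 + 0.28 = 13.57 ≈ 13.6 mm.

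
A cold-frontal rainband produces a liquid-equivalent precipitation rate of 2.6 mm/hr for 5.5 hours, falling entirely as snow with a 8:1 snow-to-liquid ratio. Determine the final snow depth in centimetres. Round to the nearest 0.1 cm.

Liquid-equivalent depth = 2.6 × 5.5 = 14.3 mm.
Snow depth = 14.3 mm × 8 = 114.4 mm = 11.4 cm.

snow depth ≈ 11.4 cm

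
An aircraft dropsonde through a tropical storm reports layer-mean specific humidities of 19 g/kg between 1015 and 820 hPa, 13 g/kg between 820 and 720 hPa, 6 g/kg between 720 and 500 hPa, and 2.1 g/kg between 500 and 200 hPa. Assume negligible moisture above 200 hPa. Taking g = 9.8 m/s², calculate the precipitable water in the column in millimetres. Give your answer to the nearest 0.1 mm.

PW ≈ 71.0 mm

Precipitable water is the column-integrated vapour mass per unit area: PW = (1/g) Σ q̄ Δp, with q in kg/kg and Δp in Pa (1 kg/m² of water = 1 mm).
Layer 1015–820 hPa: Δp = 195 hPa = 19500 Pa, q̄ = 0.019 kg/kg → 0.019 × 19500 / 9.8 = 37.81 mm
Layer 820–720 hPa: Δp = 100 hPa = 10000 Pa, q̄ = 0.013 kg/kg → 0.013 × 10000 / 9.8 = 13.27 mm
Layer 720–500 hPa: Δp = 220 hPa = 22000 Pa, q̄ = 0.006 kg/kg → 0.006 × 22000 / 9.8 = 13.47 mm
Layer 500–200 hPa: Δp = 300 hPa = 30000 Pa, q̄ = 0.0021 kg/kg → 0.0021 × 30000 / 9.8 = 6.43 mm
PW = 37.81 + 13.27 + 13.47 + 6.43 = 70.98 ≈ 71.0 mm.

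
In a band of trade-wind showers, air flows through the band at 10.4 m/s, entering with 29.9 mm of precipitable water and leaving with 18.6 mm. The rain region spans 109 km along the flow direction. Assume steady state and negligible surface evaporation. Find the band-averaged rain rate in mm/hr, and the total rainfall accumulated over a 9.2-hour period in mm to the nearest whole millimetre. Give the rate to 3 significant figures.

Column moisture flux per unit crosswind length is F = V × PW.
Inflow: F_in = 10.4 × 29.9 = 310.96 mm·m/s
Outflow: F_out = 10.4 × 18.6 = 193.44 mm·m/s
Steady-state rate R = (F_in − F_out)/L = (310.96 − 193.44) / 109000 m = 1.078e-03 mm/s.
R = 1.078e-03 × 3600 = 3.88 mm/hr.
Over 9.2 h: total = 3.88 × 9.2 = 35.696 ≈ 36 mm.

R ≈ 3.88 mm/hr; total ≈ 36 mm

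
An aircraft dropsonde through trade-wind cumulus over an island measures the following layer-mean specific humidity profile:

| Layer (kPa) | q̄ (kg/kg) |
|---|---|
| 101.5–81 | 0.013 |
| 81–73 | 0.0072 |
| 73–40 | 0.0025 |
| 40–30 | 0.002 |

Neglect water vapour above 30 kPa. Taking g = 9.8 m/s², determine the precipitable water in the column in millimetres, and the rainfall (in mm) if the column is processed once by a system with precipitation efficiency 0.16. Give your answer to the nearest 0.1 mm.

Precipitable water is the column-integrated vapour mass per unit area: PW = (1/g) Σ q̄ Δp, with q in kg/kg and Δp in Pa (1 kg/m² of water = 1 mm).
Layer 101.5–81 kPa: Δp = 205 hPa = 20500 Pa, q̄ = 0.013 kg/kg → 0.013 × 20500 / 9.8 = 27.19 mm
Layer 81–73 kPa: Δp = 80 hPa = 8000 Pa, q̄ = 0.0072 kg/kg → 0.0072 × 8000 / 9.8 = 5.88 mm
Layer 73–40 kPa: Δp = 330 hPa = 33000 Pa, q̄ = 0.0025 kg/kg → 0.0025 × 33000 / 9.8 = 8.42 mm
Layer 40–30 kPa: Δp = 100 hPa = 10000 Pa, q̄ = 0.002 kg/kg → 0.002 × 10000 / 9.8 = 2.04 mm
PW = 27.19 + 5.88 + 8.42 + 2.04 = 43.53 ≈ 43.5 mm.
Rainfall = ε × PW = 0.16 × 43.5 = 7.0 mm.

PW ≈ 43.5 mm; rainfall ≈ 7.0 mm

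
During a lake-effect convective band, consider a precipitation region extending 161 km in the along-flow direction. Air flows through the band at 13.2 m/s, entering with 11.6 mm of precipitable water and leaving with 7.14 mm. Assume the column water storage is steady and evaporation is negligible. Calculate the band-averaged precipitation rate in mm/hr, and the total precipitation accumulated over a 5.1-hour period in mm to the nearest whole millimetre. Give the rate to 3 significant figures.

R ≈ 1.32 mm/hr; total ≈ 7 mm

Column moisture flux per unit crosswind length is F = V × PW.
Inflow: F_in = 13.2 × 11.6 = 153.12 mm·m/s
Outflow: F_out = 13.2 × 7.14 = 94.248 mm·m/s
Steady-state rate R = (F_in − F_out)/L = (153.12 − 94.248) / 161000 m = 3.657e-04 mm/s.
R = 3.657e-04 × 3600 = 1.32 mm/hr.
Over 5.1 h: total = 1.32 × 5.1 = 6.732 ≈ 7 mm.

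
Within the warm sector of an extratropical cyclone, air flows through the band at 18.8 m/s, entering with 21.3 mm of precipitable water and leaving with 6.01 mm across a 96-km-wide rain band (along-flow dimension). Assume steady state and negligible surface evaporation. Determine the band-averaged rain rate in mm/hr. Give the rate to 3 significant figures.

R ≈ 10.8 mm/hr

Column moisture flux per unit crosswind length is F = V × PW.
Inflow: F_in = 18.8 × 21.3 = 400.44 mm·m/s
Outflow: F_out = 18.8 × 6.01 = 112.988 mm·m/s
Steady-state rate R = (F_in − F_out)/L = (400.44 − 112.988) / 96000 m = 2.994e-03 mm/s.
R = 2.994e-03 × 3600 = 10.8 mm/hr.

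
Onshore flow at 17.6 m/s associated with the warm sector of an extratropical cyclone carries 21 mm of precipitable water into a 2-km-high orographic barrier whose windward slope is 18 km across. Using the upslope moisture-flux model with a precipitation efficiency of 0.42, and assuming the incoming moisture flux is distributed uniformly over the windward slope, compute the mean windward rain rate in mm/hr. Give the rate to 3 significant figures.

Incoming column moisture flux per unit ridge length: F = V × PW = 17.6 × 21 = 369.6 mm·m/s.
Spread over the 18 km slope with efficiency ε = 0.42: R = ε·F/W = 0.42 × 369.6 / 18000 m = 8.624e-03 mm/s.
R = 8.624e-03 × 3600 = 31.0 mm/hr.

R ≈ 31.0 mm/hr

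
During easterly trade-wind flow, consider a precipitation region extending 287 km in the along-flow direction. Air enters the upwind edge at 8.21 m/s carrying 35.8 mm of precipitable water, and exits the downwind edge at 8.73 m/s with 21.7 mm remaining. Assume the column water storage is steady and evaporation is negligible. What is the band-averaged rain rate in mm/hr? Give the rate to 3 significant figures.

Column moisture flux per unit crosswind length is F = V × PW.
Inflow: F_in = 8.21 × 35.8 = 293.918 mm·m/s
Outflow: F_out = 8.73 × 21.7 = 189.441 mm·m/s
Steady-state rate R = (F_in − F_out)/L = (293.918 − 189.441) / 287000 m = 3.640e-04 mm/s.
R = 3.640e-04 × 3600 = 1.31 mm/hr.

R ≈ 1.31 mm/hr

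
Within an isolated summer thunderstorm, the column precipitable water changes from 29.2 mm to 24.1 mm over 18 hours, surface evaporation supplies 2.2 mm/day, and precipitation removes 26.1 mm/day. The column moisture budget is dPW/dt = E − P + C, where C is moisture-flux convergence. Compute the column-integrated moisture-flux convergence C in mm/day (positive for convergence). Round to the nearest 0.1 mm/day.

C ≈ 17.1 mm/day

dPW/dt = (24.1 − 29.2) mm / (18/24 day) = -6.800 mm/day.
C = dPW/dt − E + P = (-6.800) − 2.2 + 26.1 = 17.1 mm/day.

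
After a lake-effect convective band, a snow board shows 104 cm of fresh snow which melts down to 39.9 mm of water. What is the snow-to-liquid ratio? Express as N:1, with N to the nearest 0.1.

ratio ≈ 26.1

Ratio = snow depth / SWE = 1040 mm / 39.9 mm = 26.1, i.e. 26.1:1.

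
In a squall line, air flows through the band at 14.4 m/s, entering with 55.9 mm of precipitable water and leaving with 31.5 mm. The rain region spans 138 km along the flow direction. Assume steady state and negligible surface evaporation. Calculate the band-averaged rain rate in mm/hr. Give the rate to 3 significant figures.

R ≈ 9.17 mm/hr

Column moisture flux per unit crosswind length is F = V × PW.
Inflow: F_in = 14.4 × 55.9 = 804.96 mm·m/s
Outflow: F_out = 14.4 × 31.5 = 453.6 mm·m/s
Steady-state rate R = (F_in − F_out)/L = (804.96 − 453.6) / 138000 m = 2.546e-03 mm/s.
R = 2.546e-03 × 3600 = 9.17 mm/hr.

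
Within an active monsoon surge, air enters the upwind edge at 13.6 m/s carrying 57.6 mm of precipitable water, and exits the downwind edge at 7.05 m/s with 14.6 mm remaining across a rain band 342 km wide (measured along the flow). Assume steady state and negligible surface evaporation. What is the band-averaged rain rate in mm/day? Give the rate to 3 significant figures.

R ≈ 172 mm/day

Column moisture flux per unit crosswind length is F = V × PW.
Inflow: F_in = 13.6 × 57.6 = 783.36 mm·m/s
Outflow: F_out = 7.05 × 14.6 = 102.93 mm·m/s
Steady-state rate R = (F_in − F_out)/L = (783.36 − 102.93) / 342000 m = 1.990e-03 mm/s.
R = 1.990e-03 × 3600 × 24 = 172 mm/day.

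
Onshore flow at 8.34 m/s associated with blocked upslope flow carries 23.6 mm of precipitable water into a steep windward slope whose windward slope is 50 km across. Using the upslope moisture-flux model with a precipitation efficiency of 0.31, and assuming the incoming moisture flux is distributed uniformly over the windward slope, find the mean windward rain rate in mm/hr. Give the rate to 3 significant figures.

R ≈ 4.39 mm/hr

Incoming column moisture flux per unit ridge length: F = V × PW = 8.34 × 23.6 = 196.824 mm·m/s.
Spread over the 50 km slope with efficiency ε = 0.31: R = ε·F/W = 0.31 × 196.824 / 50000 m = 1.220e-03 mm/s.
R = 1.220e-03 × 3600 = 4.39 mm/hr.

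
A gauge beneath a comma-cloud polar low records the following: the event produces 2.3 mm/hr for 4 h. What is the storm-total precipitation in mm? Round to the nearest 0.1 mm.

Total = Σ Rᵢ Δtᵢ = 2.3 × 4
      = 9.2 = 9.2 mm.

total ≈ 9.2 mm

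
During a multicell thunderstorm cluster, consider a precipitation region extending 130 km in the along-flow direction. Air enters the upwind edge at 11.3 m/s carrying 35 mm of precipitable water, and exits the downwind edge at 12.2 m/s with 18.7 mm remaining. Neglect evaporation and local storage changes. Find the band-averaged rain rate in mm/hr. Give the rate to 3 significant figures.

Column moisture flux per unit crosswind length is F = V × PW.
Inflow: F_in = 11.3 × 35 = 395.5 mm·m/s
Outflow: F_out = 12.2 × 18.7 = 228.14 mm·m/s
Steady-state rate R = (F_in − F_out)/L = (395.5 − 228.14) / 130000 m = 1.287e-03 mm/s.
R = 1.287e-03 × 3600 = 4.63 mm/hr.

R ≈ 4.63 mm/hr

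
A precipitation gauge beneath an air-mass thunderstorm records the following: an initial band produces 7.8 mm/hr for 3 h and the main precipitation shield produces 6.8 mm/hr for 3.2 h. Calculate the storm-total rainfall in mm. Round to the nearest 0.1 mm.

Total = Σ Rᵢ Δtᵢ = 7.8 × 3 + 6.8 × 3.2
      = 23.4 + 21.76 = 45.2 mm.

total ≈ 45.2 mm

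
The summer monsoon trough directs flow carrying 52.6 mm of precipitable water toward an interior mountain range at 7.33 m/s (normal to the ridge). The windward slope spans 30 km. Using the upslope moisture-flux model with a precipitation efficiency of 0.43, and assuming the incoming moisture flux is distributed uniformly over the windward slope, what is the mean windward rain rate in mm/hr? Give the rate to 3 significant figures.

R ≈ 19.9 mm/hr

Incoming column moisture flux per unit ridge length: F = V × PW = 7.33 × 52.6 = 385.558 mm·m/s.
Spread over the 30 km slope with efficiency ε = 0.43: R = ε·F/W = 0.43 × 385.558 / 30000 m = 5.526e-03 mm/s.
R = 5.526e-03 × 3600 = 19.9 mm/hr.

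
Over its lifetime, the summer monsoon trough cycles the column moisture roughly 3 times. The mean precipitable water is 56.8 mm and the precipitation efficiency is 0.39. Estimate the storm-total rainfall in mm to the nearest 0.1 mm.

rainfall ≈ 66.5 mm

Each cycle deposits ε × PW = 0.39 × 56.8 = 22.152 mm.
Over 3 cycles: 3 × 22.152 = 66.5 mm.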